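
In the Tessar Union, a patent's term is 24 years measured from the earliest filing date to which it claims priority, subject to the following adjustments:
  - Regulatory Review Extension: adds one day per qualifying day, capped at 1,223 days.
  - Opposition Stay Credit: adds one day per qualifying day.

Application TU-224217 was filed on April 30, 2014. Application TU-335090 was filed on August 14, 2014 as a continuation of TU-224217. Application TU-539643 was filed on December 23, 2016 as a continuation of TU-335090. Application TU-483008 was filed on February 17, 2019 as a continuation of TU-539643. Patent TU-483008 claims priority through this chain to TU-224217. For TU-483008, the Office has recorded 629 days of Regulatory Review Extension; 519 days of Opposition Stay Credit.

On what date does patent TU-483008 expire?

Earliest priority filing: 30 April 2014.
Base term: 30 April 2014 + 24 years → 30 April 2038.
Regulatory Review Extension: 629 days (within the 1223-day cap) → +629 days → 19 January 2040.
Opposition Stay Credit: +519 days → 21 June 2041.

2041-06-21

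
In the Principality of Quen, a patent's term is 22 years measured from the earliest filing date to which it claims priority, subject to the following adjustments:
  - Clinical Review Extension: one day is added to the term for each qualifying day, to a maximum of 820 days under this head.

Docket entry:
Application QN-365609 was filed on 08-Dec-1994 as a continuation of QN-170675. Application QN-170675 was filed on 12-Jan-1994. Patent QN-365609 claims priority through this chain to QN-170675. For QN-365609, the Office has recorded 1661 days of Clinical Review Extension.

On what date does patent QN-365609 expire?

Earliest priority filing: 12 January 1994.
Base term: 12 January 1994 + 22 years → 12 January 2016.
Clinical Review Extension: 1661 days claimed exceeds the 820-day cap, so +820 days → 11 April 2018.

April 11, 2018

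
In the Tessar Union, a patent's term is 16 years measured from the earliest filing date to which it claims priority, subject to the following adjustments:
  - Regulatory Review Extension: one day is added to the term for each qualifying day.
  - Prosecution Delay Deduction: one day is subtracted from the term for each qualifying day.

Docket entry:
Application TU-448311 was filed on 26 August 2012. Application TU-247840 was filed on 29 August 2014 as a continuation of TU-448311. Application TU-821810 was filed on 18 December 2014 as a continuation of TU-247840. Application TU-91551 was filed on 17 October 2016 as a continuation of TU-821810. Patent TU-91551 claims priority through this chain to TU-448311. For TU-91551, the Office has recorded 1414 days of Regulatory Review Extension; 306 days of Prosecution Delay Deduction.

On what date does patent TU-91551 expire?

Earliest priority filing: 26 August 2012.
Base term: 26 August 2012 + 16 years → 26 August 2028.
Regulatory Review Extension: +1414 days → 10 July 2032.
Prosecution Delay Deduction: −306 days → 8 September 2031.

2031-09-08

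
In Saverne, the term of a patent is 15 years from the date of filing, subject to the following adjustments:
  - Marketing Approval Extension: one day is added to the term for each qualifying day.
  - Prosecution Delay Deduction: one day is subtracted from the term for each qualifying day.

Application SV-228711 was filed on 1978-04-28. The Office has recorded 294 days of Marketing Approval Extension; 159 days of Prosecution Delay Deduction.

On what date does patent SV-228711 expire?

September 10, 1993

Base term: filing date + 15 years → 28 April 1993.
Marketing Approval Extension: +294 days → 16 February 1994.
Prosecution Delay Deduction: −159 days → 10 September 1993.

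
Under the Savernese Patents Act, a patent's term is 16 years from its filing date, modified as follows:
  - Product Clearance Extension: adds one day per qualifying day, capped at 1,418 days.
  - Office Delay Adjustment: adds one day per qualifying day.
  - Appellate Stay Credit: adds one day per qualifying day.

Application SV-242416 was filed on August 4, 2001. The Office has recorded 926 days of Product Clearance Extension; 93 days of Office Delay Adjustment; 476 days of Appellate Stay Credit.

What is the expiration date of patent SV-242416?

September 7, 2021

Base term: filing date + 16 years → 4 August 2017.
Product Clearance Extension: 926 days (within the 1418-day cap) → +926 days → 16 February 2020.
Office Delay Adjustment: +93 days → 19 May 2020.
Appellate Stay Credit: +476 days → 7 September 2021.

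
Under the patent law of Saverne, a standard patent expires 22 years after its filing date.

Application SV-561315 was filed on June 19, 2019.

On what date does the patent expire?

2041-06-19

Filing date + 22 years → 19 June 2041.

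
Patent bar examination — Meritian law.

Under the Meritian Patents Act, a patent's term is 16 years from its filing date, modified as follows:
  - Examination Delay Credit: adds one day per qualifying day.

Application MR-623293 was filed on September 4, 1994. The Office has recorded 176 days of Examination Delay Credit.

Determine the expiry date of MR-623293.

2011-02-27

Base term: filing date + 16 years → 4 September 2010.
Examination Delay Credit: +176 days → 27 February 2011.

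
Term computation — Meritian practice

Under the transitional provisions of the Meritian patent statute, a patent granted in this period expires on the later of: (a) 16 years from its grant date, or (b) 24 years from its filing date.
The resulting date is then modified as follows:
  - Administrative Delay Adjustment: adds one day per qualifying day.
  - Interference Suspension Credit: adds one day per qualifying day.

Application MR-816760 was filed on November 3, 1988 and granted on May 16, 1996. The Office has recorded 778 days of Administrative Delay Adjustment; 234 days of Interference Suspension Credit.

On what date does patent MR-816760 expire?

August 12, 2015

(a) grant + 16 years → 16 May 2012.
(b) filing + 24 years → 3 November 2012.
Later of the two: 3 November 2012.
Administrative Delay Adjustment: +778 days → 21 December 2014.
Interference Suspension Credit: +234 days → 12 August 2015.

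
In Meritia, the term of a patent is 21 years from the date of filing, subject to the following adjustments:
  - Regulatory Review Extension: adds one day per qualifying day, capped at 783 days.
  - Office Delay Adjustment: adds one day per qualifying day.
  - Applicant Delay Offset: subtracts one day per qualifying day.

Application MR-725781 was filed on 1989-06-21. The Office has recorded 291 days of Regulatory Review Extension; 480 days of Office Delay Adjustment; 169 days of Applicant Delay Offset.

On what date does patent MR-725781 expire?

2012-02-13

Base term: filing date + 21 years → 21 June 2010.
Regulatory Review Extension: 291 days (within the 783-day cap) → +291 days → 8 April 2011.
Office Delay Adjustment: +480 days → 31 July 2012.
Applicant Delay Offset: −169 days → 13 February 2012.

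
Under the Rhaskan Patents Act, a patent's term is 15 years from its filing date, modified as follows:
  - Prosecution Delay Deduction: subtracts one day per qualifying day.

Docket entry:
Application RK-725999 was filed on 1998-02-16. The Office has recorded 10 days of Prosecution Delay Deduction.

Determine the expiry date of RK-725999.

Base term: filing date + 15 years → 16 February 2013.
Prosecution Delay Deduction: −10 days → 6 February 2013.

2013-02-06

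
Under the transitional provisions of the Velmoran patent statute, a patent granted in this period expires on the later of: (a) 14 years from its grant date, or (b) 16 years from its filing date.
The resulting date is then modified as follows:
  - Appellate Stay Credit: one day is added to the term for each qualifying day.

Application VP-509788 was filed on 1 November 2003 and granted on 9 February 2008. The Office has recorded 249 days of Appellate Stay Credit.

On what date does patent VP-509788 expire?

(a) grant + 14 years → 9 February 2022.
(b) filing + 16 years → 1 November 2019.
Later of the two: 9 February 2022.
Appellate Stay Credit: +249 days → 16 October 2022.

October 16, 2022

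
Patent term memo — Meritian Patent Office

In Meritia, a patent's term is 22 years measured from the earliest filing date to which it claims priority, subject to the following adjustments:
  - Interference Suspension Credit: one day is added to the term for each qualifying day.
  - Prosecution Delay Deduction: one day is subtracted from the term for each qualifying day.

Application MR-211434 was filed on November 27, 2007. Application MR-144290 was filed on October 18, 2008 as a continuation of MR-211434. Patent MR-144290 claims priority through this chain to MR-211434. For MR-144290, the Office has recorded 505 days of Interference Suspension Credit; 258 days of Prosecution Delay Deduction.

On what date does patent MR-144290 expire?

2030-08-01

Earliest priority filing: 27 November 2007.
Base term: 27 November 2007 + 22 years → 27 November 2029.
Interference Suspension Credit: +505 days → 16 April 2031.
Prosecution Delay Deduction: −258 days → 1 August 2030.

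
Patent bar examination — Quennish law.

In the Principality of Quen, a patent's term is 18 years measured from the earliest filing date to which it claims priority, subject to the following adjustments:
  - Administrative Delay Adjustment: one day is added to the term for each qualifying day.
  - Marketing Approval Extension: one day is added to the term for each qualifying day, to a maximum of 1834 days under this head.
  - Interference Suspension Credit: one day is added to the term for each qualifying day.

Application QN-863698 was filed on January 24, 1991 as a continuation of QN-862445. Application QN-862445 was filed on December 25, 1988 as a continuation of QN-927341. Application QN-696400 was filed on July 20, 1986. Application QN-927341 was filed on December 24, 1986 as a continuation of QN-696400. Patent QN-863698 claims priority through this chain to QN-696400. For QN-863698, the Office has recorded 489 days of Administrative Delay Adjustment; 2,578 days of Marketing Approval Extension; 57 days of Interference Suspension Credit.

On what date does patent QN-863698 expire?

2011-01-25

Earliest priority filing: 20 July 1986.
Base term: 20 July 1986 + 18 years → 20 July 2004.
Administrative Delay Adjustment: +489 days → 21 November 2005.
Marketing Approval Extension: 2578 days claimed exceeds the 1834-day cap, so +1834 days → 29 November 2010.
Interference Suspension Credit: +57 days → 25 January 2011.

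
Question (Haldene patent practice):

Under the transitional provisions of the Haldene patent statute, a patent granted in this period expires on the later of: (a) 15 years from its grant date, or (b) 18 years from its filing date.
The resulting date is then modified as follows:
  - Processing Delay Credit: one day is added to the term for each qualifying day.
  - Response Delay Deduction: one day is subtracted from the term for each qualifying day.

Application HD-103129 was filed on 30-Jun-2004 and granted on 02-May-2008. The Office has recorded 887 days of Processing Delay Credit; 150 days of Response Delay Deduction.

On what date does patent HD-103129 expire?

(a) grant + 15 years → 2 May 2023.
(b) filing + 18 years → 30 June 2022.
Later of the two: 2 May 2023.
Processing Delay Credit: +887 days → 5 October 2025.
Response Delay Deduction: −150 days → 8 May 2025.

May 8, 2025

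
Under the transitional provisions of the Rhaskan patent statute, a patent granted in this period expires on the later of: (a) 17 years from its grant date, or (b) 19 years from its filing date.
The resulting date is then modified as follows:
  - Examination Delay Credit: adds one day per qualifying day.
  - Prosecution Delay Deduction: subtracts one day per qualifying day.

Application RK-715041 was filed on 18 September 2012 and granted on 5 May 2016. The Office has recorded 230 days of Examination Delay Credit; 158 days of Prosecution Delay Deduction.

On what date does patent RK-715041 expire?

(a) grant + 17 years → 5 May 2033.
(b) filing + 19 years → 18 September 2031.
Later of the two: 5 May 2033.
Examination Delay Credit: +230 days → 21 December 2033.
Prosecution Delay Deduction: −158 days → 16 July 2033.

2033-07-16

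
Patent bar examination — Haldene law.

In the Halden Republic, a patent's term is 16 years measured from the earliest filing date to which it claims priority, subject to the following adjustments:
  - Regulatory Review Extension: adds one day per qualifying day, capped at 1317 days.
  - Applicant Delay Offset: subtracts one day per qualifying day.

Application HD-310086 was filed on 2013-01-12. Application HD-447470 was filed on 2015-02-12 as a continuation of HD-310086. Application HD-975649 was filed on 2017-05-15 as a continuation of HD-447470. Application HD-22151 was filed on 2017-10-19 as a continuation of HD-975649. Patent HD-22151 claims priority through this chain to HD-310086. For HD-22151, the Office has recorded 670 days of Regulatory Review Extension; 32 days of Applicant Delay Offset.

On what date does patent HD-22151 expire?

Earliest priority filing: 12 January 2013.
Base term: 12 January 2013 + 16 years → 12 January 2029.
Regulatory Review Extension: 670 days (within the 1317-day cap) → +670 days → 13 November 2030.
Applicant Delay Offset: −32 days → 12 October 2030.

October 12, 2030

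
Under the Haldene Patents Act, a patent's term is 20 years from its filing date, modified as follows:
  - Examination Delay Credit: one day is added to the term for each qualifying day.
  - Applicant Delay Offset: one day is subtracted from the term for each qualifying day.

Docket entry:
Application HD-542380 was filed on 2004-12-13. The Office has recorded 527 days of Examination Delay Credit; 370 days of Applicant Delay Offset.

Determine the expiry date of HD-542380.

Base term: filing date + 20 years → 13 December 2024.
Examination Delay Credit: +527 days → 24 May 2026.
Applicant Delay Offset: −370 days → 19 May 2025.

2025-05-19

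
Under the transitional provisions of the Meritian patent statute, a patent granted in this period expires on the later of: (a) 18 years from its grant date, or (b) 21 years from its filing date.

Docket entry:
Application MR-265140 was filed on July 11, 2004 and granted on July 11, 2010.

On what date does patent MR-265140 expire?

July 11, 2028

(a) grant + 18 years → 11 July 2028.
(b) filing + 21 years → 11 July 2025.
Later of the two: 11 July 2028.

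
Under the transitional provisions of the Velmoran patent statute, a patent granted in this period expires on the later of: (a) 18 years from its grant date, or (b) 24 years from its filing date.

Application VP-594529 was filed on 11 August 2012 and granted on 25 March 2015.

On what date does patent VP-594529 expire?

2036-08-11

(a) grant + 18 years → 25 March 2033.
(b) filing + 24 years → 11 August 2036.
Later of the two: 11 August 2036.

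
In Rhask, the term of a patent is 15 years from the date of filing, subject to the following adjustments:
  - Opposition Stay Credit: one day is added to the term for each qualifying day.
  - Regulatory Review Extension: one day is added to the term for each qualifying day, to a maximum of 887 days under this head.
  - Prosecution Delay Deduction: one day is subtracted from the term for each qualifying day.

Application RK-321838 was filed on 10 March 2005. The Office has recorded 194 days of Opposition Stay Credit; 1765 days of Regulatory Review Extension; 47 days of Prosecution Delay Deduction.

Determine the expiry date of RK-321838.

Base term: filing date + 15 years → 10 March 2020.
Opposition Stay Credit: +194 days → 20 September 2020.
Regulatory Review Extension: 1765 days claimed exceeds the 887-day cap, so +887 days → 24 February 2023.
Prosecution Delay Deduction: −47 days → 8 January 2023.

2023-01-08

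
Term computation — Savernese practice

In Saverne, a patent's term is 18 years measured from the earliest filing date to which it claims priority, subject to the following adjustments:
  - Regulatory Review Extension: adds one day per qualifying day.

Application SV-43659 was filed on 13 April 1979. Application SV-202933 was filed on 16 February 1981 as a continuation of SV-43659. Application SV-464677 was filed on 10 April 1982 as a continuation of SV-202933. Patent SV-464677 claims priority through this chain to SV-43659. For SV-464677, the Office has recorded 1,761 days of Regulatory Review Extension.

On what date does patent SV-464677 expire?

February 7, 2002

Earliest priority filing: 13 April 1979.
Base term: 13 April 1979 + 18 years → 13 April 1997.
Regulatory Review Extension: +1761 days → 7 February 2002.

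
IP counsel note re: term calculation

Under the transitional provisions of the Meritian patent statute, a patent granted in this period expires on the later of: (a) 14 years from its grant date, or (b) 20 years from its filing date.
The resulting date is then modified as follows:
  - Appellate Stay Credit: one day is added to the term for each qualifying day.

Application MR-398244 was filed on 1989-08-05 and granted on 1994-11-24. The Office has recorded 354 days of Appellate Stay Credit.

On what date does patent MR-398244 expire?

(a) grant + 14 years → 24 November 2008.
(b) filing + 20 years → 5 August 2009.
Later of the two: 5 August 2009.
Appellate Stay Credit: +354 days → 25 July 2010.

2010-07-25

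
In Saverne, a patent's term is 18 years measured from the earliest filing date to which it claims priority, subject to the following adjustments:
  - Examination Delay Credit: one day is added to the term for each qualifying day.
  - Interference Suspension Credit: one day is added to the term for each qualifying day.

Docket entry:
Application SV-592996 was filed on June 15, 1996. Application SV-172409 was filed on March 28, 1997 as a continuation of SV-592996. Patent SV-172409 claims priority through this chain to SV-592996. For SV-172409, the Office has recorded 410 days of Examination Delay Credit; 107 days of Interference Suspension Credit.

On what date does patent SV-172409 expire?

Earliest priority filing: 15 June 1996.
Base term: 15 June 1996 + 18 years → 15 June 2014.
Examination Delay Credit: +410 days → 30 July 2015.
Interference Suspension Credit: +107 days → 14 November 2015.

November 14, 2015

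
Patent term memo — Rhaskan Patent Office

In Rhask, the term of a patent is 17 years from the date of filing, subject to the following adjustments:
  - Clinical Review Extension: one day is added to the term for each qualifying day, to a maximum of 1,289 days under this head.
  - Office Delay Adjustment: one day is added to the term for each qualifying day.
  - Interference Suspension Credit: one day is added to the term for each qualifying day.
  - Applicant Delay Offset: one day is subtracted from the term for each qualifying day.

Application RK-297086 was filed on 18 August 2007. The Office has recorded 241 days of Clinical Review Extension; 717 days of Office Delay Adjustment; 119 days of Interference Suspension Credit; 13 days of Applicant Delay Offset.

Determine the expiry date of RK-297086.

Base term: filing date + 17 years → 18 August 2024.
Clinical Review Extension: 241 days (within the 1289-day cap) → +241 days → 16 April 2025.
Office Delay Adjustment: +717 days → 3 April 2027.
Interference Suspension Credit: +119 days → 31 July 2027.
Applicant Delay Offset: −13 days → 18 July 2027.

2027-07-18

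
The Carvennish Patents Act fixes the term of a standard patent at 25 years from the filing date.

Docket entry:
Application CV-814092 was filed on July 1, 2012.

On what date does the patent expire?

2037-07-01

Filing date + 25 years → 1 July 2037.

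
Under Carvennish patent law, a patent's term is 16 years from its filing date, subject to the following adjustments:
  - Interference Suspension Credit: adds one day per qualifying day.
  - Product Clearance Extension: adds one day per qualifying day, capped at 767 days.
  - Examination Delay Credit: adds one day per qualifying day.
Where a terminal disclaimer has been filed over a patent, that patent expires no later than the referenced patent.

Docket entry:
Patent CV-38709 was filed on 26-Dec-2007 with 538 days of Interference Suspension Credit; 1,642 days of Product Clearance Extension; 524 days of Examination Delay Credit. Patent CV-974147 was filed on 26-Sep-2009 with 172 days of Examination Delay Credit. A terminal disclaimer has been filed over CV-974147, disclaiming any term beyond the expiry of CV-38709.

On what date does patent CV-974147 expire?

Natural term of CV-974147:
  Base: filing + 16 years → 26 September 2025.
  Examination Delay Credit: +172 days → 17 March 2026.
Expiry of referenced patent CV-38709:
  Base: filing + 16 years → 26 December 2023.
  Interference Suspension Credit: +538 days → 16 June 2025.
  Product Clearance Extension: 1642 days claimed exceeds the 767-day cap, so +767 days → 23 July 2027.
  Examination Delay Credit: +524 days → 28 December 2028.
Terminal disclaimer: CV-974147 expires on the earlier of 17 March 2026 and 28 December 2028.

2026-03-17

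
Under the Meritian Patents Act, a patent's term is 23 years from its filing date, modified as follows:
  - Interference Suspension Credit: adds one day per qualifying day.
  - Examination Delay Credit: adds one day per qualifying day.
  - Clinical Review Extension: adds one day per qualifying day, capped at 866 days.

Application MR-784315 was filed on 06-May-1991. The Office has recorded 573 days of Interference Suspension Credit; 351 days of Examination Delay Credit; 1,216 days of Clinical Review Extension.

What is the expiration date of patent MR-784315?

March 31, 2019

Base term: filing date + 23 years → 6 May 2014.
Interference Suspension Credit: +573 days → 30 November 2015.
Examination Delay Credit: +351 days → 15 November 2016.
Clinical Review Extension: 1216 days claimed exceeds the 866-day cap, so +866 days → 31 March 2019.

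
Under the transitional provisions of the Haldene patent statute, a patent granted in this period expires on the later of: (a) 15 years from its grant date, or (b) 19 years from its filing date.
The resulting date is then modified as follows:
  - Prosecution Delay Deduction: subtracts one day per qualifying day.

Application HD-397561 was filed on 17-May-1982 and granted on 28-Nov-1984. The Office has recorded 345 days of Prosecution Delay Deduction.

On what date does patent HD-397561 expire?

2000-06-06

(a) grant + 15 years → 28 November 1999.
(b) filing + 19 years → 17 May 2001.
Later of the two: 17 May 2001.
Prosecution Delay Deduction: −345 days → 6 June 2000.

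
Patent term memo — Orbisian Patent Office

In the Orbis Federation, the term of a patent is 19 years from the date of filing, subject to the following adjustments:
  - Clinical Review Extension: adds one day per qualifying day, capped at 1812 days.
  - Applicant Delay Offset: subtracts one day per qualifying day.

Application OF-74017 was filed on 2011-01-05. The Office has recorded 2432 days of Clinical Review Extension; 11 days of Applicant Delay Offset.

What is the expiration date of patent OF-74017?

Base term: filing date + 19 years → 5 January 2030.
Clinical Review Extension: 2432 days claimed exceeds the 1812-day cap, so +1812 days → 22 December 2034.
Applicant Delay Offset: −11 days → 11 December 2034.

December 11, 2034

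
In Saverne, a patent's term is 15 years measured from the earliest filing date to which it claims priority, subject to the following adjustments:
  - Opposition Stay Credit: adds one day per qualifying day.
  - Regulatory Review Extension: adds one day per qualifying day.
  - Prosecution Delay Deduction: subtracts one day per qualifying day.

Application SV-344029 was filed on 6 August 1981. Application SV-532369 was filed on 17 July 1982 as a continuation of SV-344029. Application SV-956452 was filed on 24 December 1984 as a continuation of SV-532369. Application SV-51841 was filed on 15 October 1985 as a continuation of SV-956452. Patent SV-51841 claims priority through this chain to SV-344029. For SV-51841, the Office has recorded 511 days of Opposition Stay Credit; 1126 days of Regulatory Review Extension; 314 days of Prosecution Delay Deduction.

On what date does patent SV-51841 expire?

Earliest priority filing: 6 August 1981.
Base term: 6 August 1981 + 15 years → 6 August 1996.
Opposition Stay Credit: +511 days → 30 December 1997.
Regulatory Review Extension: +1126 days → 29 January 2001.
Prosecution Delay Deduction: −314 days → 21 March 2000.

March 21, 2000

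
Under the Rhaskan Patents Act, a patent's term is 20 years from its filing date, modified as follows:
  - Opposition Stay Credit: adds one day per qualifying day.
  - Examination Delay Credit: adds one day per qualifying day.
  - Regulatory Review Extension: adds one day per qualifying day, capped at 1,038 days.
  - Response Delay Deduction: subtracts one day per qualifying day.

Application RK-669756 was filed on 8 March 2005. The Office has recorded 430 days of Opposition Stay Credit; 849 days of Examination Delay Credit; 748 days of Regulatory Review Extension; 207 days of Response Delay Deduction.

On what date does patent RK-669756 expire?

Base term: filing date + 20 years → 8 March 2025.
Opposition Stay Credit: +430 days → 12 May 2026.
Examination Delay Credit: +849 days → 7 September 2028.
Regulatory Review Extension: 748 days (within the 1038-day cap) → +748 days → 25 September 2030.
Response Delay Deduction: −207 days → 2 March 2030.

2030-03-02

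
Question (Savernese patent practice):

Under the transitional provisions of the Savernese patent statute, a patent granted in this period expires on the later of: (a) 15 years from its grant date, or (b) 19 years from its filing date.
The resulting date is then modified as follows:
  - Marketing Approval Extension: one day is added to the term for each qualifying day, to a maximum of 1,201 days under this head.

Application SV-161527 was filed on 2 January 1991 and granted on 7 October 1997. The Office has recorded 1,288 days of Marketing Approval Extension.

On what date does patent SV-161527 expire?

2016-01-21

(a) grant + 15 years → 7 October 2012.
(b) filing + 19 years → 2 January 2010.
Later of the two: 7 October 2012.
Marketing Approval Extension: 1288 days claimed exceeds the 1201-day cap, so +1201 days → 21 January 2016.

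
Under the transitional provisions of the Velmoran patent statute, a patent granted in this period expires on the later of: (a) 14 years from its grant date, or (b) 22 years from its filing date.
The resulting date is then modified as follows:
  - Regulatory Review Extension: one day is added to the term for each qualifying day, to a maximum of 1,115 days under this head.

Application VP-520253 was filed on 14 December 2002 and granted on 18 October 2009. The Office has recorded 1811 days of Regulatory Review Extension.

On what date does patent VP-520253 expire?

January 3, 2028

(a) grant + 14 years → 18 October 2023.
(b) filing + 22 years → 14 December 2024.
Later of the two: 14 December 2024.
Regulatory Review Extension: 1811 days claimed exceeds the 1115-day cap, so +1115 days → 3 January 2028.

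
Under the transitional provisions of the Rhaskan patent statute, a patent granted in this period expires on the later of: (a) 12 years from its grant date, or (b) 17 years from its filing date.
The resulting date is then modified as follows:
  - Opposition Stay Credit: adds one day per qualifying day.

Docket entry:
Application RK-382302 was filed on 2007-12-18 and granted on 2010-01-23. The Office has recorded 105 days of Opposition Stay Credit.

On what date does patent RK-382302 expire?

(a) grant + 12 years → 23 January 2022.
(b) filing + 17 years → 18 December 2024.
Later of the two: 18 December 2024.
Opposition Stay Credit: +105 days → 2 April 2025.

April 2, 2025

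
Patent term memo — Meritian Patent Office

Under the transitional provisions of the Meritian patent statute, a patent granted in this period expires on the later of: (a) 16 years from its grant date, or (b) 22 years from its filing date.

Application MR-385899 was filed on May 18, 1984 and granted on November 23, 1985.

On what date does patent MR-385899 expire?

(a) grant + 16 years → 23 November 2001.
(b) filing + 22 years → 18 May 2006.
Later of the two: 18 May 2006.

2006-05-18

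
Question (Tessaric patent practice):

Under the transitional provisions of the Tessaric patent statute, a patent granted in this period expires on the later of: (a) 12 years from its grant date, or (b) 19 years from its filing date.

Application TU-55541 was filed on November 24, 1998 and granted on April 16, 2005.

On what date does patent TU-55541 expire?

2017-11-24

(a) grant + 12 years → 16 April 2017.
(b) filing + 19 years → 24 November 2017.
Later of the two: 24 November 2017.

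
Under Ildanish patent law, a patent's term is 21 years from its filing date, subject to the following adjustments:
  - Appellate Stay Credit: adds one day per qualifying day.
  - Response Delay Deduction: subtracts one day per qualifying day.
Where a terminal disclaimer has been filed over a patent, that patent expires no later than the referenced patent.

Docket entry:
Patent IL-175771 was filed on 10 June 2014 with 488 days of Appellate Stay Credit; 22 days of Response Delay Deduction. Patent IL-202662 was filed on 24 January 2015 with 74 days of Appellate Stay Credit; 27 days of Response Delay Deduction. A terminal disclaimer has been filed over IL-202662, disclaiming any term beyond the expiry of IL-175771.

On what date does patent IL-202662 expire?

2036-03-11

Natural term of IL-202662:
  Base: filing + 21 years → 24 January 2036.
  Appellate Stay Credit: +74 days → 7 April 2036.
  Response Delay Deduction: −27 days → 11 March 2036.
Expiry of referenced patent IL-175771:
  Base: filing + 21 years → 10 June 2035.
  Appellate Stay Credit: +488 days → 10 October 2036.
  Response Delay Deduction: −22 days → 18 September 2036.
Terminal disclaimer: IL-202662 expires on the earlier of 11 March 2036 and 18 September 2036.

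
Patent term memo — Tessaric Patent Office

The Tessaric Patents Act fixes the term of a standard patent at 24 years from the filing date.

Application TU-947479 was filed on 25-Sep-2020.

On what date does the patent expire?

2044-09-25

Filing date + 24 years → 25 September 2044.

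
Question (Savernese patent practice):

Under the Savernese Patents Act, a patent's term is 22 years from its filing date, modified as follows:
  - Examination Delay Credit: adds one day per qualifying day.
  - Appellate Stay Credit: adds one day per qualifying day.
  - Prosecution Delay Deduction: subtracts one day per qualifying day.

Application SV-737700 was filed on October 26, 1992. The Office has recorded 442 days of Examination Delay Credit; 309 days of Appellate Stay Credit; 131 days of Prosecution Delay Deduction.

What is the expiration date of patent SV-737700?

Base term: filing date + 22 years → 26 October 2014.
Examination Delay Credit: +442 days → 11 January 2016.
Appellate Stay Credit: +309 days → 15 November 2016.
Prosecution Delay Deduction: −131 days → 7 July 2016.

July 7, 2016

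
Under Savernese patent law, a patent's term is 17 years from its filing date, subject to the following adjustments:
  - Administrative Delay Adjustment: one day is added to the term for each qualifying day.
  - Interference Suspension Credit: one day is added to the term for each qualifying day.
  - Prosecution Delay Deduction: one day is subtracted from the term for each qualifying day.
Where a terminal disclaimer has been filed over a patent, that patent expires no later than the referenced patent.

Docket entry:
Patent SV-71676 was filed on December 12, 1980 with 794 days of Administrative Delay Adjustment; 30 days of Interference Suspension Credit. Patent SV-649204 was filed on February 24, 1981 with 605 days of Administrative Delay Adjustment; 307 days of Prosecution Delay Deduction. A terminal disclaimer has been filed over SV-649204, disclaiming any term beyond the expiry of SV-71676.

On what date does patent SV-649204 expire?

Natural term of SV-649204:
  Base: filing + 17 years → 24 February 1998.
  Administrative Delay Adjustment: +605 days → 22 October 1999.
  Prosecution Delay Deduction: −307 days → 19 December 1998.
Expiry of referenced patent SV-71676:
  Base: filing + 17 years → 12 December 1997.
  Administrative Delay Adjustment: +794 days → 14 February 2000.
  Interference Suspension Credit: +30 days → 15 March 2000.
Terminal disclaimer: SV-649204 expires on the earlier of 19 December 1998 and 15 March 2000.

December 19, 1998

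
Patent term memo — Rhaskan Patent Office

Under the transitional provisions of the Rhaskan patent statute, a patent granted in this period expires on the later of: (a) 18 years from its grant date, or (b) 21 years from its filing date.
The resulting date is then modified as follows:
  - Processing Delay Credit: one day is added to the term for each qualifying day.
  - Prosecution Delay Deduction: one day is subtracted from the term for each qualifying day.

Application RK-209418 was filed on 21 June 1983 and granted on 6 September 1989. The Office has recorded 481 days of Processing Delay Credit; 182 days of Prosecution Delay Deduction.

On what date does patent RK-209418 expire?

(a) grant + 18 years → 6 September 2007.
(b) filing + 21 years → 21 June 2004.
Later of the two: 6 September 2007.
Processing Delay Credit: +481 days → 30 December 2008.
Prosecution Delay Deduction: −182 days → 1 July 2008.

2008-07-01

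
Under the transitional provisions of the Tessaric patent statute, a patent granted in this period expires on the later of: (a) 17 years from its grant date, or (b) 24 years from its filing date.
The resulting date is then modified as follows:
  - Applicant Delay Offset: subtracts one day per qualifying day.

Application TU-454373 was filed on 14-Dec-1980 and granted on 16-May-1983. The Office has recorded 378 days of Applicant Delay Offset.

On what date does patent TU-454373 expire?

2003-12-02

(a) grant + 17 years → 16 May 2000.
(b) filing + 24 years → 14 December 2004.
Later of the two: 14 December 2004.
Applicant Delay Offset: −378 days → 2 December 2003.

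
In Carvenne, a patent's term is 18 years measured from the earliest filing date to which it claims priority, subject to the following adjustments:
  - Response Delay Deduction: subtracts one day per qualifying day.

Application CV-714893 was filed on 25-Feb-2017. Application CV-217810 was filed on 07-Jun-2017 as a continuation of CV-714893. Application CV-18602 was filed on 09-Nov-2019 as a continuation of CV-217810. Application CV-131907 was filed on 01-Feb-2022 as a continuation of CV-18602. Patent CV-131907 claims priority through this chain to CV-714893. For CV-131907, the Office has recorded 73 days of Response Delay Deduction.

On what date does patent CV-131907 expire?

2034-12-14

Earliest priority filing: 25 February 2017.
Base term: 25 February 2017 + 18 years → 25 February 2035.
Response Delay Deduction: −73 days → 14 December 2034.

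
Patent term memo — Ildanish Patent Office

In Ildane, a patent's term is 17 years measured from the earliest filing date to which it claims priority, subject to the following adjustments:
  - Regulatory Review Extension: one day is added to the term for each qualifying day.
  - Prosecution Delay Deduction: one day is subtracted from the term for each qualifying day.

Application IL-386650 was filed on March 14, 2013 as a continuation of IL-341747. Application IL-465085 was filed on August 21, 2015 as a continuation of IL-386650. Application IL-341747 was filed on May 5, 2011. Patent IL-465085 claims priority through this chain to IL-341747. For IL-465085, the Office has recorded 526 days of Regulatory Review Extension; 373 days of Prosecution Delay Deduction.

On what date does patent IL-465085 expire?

October 5, 2028

Earliest priority filing: 5 May 2011.
Base term: 5 May 2011 + 17 years → 5 May 2028.
Regulatory Review Extension: +526 days → 13 October 2029.
Prosecution Delay Deduction: −373 days → 5 October 2028.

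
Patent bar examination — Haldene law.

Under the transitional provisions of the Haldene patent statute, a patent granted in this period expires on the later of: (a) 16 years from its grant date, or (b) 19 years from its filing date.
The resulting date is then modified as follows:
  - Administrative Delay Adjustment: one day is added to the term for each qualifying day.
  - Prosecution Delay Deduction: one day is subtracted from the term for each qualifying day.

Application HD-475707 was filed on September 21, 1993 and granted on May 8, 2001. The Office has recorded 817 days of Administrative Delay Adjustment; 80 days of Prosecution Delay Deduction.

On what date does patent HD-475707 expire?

May 15, 2019

(a) grant + 16 years → 8 May 2017.
(b) filing + 19 years → 21 September 2012.
Later of the two: 8 May 2017.
Administrative Delay Adjustment: +817 days → 3 August 2019.
Prosecution Delay Deduction: −80 days → 15 May 2019.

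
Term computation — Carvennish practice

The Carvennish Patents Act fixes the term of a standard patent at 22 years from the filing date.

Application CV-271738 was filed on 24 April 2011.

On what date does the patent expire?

Filing date + 22 years → 24 April 2033.

April 24, 2033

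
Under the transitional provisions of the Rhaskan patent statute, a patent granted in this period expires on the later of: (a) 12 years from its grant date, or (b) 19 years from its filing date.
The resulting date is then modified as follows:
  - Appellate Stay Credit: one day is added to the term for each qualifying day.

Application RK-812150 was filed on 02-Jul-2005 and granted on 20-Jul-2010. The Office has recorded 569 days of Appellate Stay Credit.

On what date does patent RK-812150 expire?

2026-01-22

(a) grant + 12 years → 20 July 2022.
(b) filing + 19 years → 2 July 2024.
Later of the two: 2 July 2024.
Appellate Stay Credit: +569 days → 22 January 2026.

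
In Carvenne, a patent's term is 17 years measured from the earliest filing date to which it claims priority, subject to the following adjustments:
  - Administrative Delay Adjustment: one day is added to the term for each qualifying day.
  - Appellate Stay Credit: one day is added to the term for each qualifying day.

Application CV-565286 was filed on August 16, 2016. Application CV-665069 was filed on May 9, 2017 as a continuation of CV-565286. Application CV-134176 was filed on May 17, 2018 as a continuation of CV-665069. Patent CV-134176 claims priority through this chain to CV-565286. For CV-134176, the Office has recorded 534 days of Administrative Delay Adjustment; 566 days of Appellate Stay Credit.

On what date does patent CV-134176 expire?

2036-08-20

Earliest priority filing: 16 August 2016.
Base term: 16 August 2016 + 17 years → 16 August 2033.
Administrative Delay Adjustment: +534 days → 1 February 2035.
Appellate Stay Credit: +566 days → 20 August 2036.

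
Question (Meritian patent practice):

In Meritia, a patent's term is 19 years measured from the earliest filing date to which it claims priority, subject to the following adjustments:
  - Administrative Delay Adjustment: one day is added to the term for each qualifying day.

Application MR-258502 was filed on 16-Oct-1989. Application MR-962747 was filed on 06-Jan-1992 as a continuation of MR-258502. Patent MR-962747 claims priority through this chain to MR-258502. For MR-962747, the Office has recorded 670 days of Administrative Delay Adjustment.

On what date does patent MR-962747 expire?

Earliest priority filing: 16 October 1989.
Base term: 16 October 1989 + 19 years → 16 October 2008.
Administrative Delay Adjustment: +670 days → 17 August 2010.

2010-08-17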